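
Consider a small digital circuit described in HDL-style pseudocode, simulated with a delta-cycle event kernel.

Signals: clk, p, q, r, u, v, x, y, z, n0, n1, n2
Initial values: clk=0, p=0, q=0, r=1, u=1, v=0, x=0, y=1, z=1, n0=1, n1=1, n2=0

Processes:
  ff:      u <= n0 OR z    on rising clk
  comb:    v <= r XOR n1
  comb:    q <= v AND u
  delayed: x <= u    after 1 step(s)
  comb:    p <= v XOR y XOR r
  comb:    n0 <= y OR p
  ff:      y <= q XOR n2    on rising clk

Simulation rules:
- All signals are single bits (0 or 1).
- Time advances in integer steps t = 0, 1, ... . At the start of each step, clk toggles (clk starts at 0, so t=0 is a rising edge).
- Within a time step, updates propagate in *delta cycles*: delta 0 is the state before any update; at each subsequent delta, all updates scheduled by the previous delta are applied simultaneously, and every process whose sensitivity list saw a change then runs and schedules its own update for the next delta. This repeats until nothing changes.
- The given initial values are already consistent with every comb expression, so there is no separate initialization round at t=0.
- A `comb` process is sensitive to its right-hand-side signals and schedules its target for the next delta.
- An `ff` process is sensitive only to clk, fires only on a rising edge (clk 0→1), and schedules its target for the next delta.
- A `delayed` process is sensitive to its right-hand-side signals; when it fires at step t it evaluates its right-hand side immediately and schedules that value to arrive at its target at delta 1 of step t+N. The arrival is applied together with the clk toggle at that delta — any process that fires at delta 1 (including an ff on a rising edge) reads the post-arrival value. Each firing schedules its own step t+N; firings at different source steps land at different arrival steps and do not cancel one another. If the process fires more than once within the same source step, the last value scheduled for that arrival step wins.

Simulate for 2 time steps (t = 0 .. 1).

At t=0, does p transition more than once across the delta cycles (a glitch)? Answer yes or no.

no

t0.Δ0 q=0 z=1 n1=1 u=1 x=0 v=0 y=1 n2=0 clk=0 p=0 r=1 n0=1
t0.Δ1 q=0 z=1 n1=1 u=1 x=0 v=0 y=1 n2=0 clk=1 p=0 r=1 n0=1
t0.Δ2 q=0 z=1 n1=1 u=1 x=0 v=0 y=0 n2=0 clk=1 p=0 r=1 n0=1
t0.Δ3 q=0 z=1 n1=1 u=1 x=0 v=0 y=0 n2=0 clk=1 p=1 r=1 n0=0
t0.Δ4 q=0 z=1 n1=1 u=1 x=0 v=0 y=0 n2=0 clk=1 p=1 r=1 n0=1
t1.Δ0 q=0 z=1 n1=1 u=1 x=0 v=0 y=0 n2=0 clk=1 p=1 r=1 n0=1
t1.Δ1 q=0 z=1 n1=1 u=1 x=0 v=0 y=0 n2=0 clk=0 p=1 r=1 n0=1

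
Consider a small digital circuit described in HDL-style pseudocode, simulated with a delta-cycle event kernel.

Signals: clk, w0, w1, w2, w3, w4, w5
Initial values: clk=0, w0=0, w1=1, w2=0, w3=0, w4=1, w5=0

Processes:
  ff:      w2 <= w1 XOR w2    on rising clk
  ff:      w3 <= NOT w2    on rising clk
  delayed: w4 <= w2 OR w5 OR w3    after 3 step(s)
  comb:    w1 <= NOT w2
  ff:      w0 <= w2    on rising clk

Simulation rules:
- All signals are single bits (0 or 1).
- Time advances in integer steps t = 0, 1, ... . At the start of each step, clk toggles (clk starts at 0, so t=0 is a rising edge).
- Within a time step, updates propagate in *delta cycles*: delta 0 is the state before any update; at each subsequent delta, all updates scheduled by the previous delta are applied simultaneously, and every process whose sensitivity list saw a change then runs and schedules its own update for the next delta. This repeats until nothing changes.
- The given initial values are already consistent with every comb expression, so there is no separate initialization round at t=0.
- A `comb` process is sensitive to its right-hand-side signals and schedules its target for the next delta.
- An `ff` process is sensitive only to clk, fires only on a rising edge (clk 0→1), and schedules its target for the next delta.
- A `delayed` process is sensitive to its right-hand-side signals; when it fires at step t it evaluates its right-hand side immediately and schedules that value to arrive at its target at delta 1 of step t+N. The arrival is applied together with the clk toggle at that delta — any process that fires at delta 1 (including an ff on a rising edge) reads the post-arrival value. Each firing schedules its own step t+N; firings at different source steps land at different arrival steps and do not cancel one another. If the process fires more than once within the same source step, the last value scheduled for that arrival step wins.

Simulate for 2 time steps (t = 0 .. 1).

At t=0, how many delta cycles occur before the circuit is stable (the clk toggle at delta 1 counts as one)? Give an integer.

t=0 Δ0: clk=0 w0=0 w1=1 w3=0 w5=0 w4=1 w2=0
  Δ1: clk:0→1
  Δ2: w3:0→1, w2:0→1
  Δ3: w1:1→0
  (3Δ to stable)
t=1 Δ0: clk=1 w0=0 w1=0 w3=1 w5=0 w4=1 w2=1
  Δ1: clk:1→0
  (1Δ to stable)

3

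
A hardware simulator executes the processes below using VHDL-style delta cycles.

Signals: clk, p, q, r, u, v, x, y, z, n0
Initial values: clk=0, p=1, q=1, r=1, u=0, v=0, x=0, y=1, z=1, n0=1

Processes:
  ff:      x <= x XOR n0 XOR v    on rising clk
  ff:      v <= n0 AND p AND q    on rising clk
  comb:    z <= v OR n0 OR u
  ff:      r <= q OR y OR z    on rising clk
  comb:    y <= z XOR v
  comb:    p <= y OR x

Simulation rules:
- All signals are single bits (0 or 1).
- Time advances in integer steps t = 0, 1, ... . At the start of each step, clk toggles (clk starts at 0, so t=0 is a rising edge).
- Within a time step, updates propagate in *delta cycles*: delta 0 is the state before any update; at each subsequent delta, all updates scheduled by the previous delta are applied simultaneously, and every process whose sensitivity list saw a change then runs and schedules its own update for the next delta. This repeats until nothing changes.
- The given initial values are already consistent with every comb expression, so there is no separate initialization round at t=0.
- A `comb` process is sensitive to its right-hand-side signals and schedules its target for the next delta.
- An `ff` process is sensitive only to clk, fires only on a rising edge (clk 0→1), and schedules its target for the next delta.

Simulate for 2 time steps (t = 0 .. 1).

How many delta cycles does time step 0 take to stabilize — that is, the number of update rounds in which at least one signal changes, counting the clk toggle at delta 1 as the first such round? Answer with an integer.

3

t0.Δ0 x=0 n0=1 r=1 q=1 p=1 u=0 y=1 v=0 clk=0 z=1
t0.Δ1 x=0 n0=1 r=1 q=1 p=1 u=0 y=1 v=0 clk=1 z=1
t0.Δ2 x=1 n0=1 r=1 q=1 p=1 u=0 y=1 v=1 clk=1 z=1
t0.Δ3 x=1 n0=1 r=1 q=1 p=1 u=0 y=0 v=1 clk=1 z=1
t1.Δ0 x=1 n0=1 r=1 q=1 p=1 u=0 y=0 v=1 clk=1 z=1
t1.Δ1 x=1 n0=1 r=1 q=1 p=1 u=0 y=0 v=1 clk=0 z=1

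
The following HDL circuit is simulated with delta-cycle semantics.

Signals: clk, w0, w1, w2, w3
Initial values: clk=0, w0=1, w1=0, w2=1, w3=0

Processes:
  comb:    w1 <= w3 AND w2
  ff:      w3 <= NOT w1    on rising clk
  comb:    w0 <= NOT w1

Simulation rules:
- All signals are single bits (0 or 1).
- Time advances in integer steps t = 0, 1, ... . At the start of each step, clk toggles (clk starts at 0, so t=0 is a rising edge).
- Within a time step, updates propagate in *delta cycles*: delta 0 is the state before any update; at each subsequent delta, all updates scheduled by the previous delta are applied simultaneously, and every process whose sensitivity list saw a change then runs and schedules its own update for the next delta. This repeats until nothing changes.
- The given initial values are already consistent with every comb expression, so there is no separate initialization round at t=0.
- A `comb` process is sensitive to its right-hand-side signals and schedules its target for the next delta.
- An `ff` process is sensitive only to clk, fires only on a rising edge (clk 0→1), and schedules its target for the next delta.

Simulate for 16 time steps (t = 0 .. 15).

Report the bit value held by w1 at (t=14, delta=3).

t0.Δ0 w2=1 w0=1 w1=0 w3=0 clk=0
t0.Δ1 w2=1 w0=1 w1=0 w3=0 clk=1
t0.Δ2 w2=1 w0=1 w1=0 w3=1 clk=1
t0.Δ3 w2=1 w0=1 w1=1 w3=1 clk=1
t0.Δ4 w2=1 w0=0 w1=1 w3=1 clk=1
t1.Δ0 w2=1 w0=0 w1=1 w3=1 clk=1
t1.Δ1 w2=1 w0=0 w1=1 w3=1 clk=0
t2.Δ0 w2=1 w0=0 w1=1 w3=1 clk=0
t2.Δ1 w2=1 w0=0 w1=1 w3=1 clk=1
t2.Δ2 w2=1 w0=0 w1=1 w3=0 clk=1
t2.Δ3 w2=1 w0=0 w1=0 w3=0 clk=1
t2.Δ4 w2=1 w0=1 w1=0 w3=0 clk=1
t3.Δ0 w2=1 w0=1 w1=0 w3=0 clk=1
t3.Δ1 w2=1 w0=1 w1=0 w3=0 clk=0
t4.Δ0 w2=1 w0=1 w1=0 w3=0 clk=0
t4.Δ1 w2=1 w0=1 w1=0 w3=0 clk=1
t4.Δ2 w2=1 w0=1 w1=0 w3=1 clk=1
t4.Δ3 w2=1 w0=1 w1=1 w3=1 clk=1
t4.Δ4 w2=1 w0=0 w1=1 w3=1 clk=1
t5.Δ0 w2=1 w0=0 w1=1 w3=1 clk=1
t5.Δ1 w2=1 w0=0 w1=1 w3=1 clk=0
t6.Δ0 w2=1 w0=0 w1=1 w3=1 clk=0
t6.Δ1 w2=1 w0=0 w1=1 w3=1 clk=1
t6.Δ2 w2=1 w0=0 w1=1 w3=0 clk=1
t6.Δ3 w2=1 w0=0 w1=0 w3=0 clk=1
t6.Δ4 w2=1 w0=1 w1=0 w3=0 clk=1
t7.Δ0 w2=1 w0=1 w1=0 w3=0 clk=1
t7.Δ1 w2=1 w0=1 w1=0 w3=0 clk=0
t8.Δ0 w2=1 w0=1 w1=0 w3=0 clk=0
t8.Δ1 w2=1 w0=1 w1=0 w3=0 clk=1
t8.Δ2 w2=1 w0=1 w1=0 w3=1 clk=1
t8.Δ3 w2=1 w0=1 w1=1 w3=1 clk=1
t8.Δ4 w2=1 w0=0 w1=1 w3=1 clk=1
t9.Δ0 w2=1 w0=0 w1=1 w3=1 clk=1
t9.Δ1 w2=1 w0=0 w1=1 w3=1 clk=0
t10.Δ0 w2=1 w0=0 w1=1 w3=1 clk=0
t10.Δ1 w2=1 w0=0 w1=1 w3=1 clk=1
t10.Δ2 w2=1 w0=0 w1=1 w3=0 clk=1
t10.Δ3 w2=1 w0=0 w1=0 w3=0 clk=1
t10.Δ4 w2=1 w0=1 w1=0 w3=0 clk=1
t11.Δ0 w2=1 w0=1 w1=0 w3=0 clk=1
t11.Δ1 w2=1 w0=1 w1=0 w3=0 clk=0
t12.Δ0 w2=1 w0=1 w1=0 w3=0 clk=0
t12.Δ1 w2=1 w0=1 w1=0 w3=0 clk=1
t12.Δ2 w2=1 w0=1 w1=0 w3=1 clk=1
t12.Δ3 w2=1 w0=1 w1=1 w3=1 clk=1
t12.Δ4 w2=1 w0=0 w1=1 w3=1 clk=1
t13.Δ0 w2=1 w0=0 w1=1 w3=1 clk=1
t13.Δ1 w2=1 w0=0 w1=1 w3=1 clk=0
t14.Δ0 w2=1 w0=0 w1=1 w3=1 clk=0
t14.Δ1 w2=1 w0=0 w1=1 w3=1 clk=1
t14.Δ2 w2=1 w0=0 w1=1 w3=0 clk=1
t14.Δ3 w2=1 w0=0 w1=0 w3=0 clk=1
t14.Δ4 w2=1 w0=1 w1=0 w3=0 clk=1
t15.Δ0 w2=1 w0=1 w1=0 w3=0 clk=1
t15.Δ1 w2=1 w0=1 w1=0 w3=0 clk=0

0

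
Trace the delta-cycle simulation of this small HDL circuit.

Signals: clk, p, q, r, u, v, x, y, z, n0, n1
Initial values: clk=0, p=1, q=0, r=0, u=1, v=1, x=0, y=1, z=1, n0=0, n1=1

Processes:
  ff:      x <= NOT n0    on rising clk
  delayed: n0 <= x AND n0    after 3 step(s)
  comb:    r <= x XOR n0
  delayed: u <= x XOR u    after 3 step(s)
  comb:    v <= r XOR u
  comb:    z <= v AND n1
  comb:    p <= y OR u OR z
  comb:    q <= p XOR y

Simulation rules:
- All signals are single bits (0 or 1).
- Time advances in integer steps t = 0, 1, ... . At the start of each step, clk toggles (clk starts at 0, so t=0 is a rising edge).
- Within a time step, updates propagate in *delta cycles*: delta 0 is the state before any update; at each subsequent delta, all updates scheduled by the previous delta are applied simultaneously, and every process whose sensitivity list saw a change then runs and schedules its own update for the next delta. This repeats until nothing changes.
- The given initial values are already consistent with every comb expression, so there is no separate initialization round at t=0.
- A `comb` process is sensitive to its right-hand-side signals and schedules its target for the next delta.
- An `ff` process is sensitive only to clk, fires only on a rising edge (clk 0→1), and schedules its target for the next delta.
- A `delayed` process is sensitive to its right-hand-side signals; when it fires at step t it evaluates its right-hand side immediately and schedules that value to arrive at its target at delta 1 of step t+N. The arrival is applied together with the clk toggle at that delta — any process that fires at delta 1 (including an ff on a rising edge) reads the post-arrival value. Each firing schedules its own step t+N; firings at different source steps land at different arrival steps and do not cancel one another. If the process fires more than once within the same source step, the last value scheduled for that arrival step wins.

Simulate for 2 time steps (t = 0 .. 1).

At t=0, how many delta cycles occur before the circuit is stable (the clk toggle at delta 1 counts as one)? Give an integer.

[bits: p,n0,q,y,u,z,v,x,clk,r,n1]
t=0: Δ0=10011110001 Δ1=10011110101 Δ2=10011111101 Δ3=10011111111 Δ4=10011101111 Δ5=10011001111 | 5Δ
t=1: Δ0=10011001111 Δ1=10011001011 | 1Δ

5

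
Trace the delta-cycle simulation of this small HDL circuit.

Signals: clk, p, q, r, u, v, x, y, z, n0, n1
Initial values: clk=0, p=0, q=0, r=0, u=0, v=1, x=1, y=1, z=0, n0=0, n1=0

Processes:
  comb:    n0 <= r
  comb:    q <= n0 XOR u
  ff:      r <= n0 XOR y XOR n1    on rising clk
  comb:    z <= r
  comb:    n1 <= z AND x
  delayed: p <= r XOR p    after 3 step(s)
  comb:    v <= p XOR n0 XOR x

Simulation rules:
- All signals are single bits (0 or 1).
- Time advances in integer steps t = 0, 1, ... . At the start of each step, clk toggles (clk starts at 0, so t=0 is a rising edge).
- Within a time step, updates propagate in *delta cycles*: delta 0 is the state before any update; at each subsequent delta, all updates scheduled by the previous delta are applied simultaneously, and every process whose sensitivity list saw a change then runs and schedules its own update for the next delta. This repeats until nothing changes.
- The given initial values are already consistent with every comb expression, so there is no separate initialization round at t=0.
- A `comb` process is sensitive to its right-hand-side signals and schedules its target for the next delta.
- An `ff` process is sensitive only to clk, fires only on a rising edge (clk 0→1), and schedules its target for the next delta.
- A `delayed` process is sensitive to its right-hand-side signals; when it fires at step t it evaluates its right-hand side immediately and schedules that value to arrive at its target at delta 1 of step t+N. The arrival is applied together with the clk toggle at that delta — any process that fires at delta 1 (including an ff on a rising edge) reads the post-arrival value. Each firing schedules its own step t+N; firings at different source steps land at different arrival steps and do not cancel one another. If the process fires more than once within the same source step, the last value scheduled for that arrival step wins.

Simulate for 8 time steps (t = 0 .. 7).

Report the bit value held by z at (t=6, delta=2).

1

[bits: clk,y,q,z,p,n0,r,v,x,u,n1]
t=0: Δ0=01000001100 Δ1=11000001100 Δ2=11000011100 Δ3=11010111100 Δ4=11110110101 | 4Δ
t=1: Δ0=11110110101 Δ1=01110110101 | 1Δ
t=2: Δ0=01110110101 Δ1=11110110101 | 1Δ
t=3: Δ0=11110110101 Δ1=01111110101 Δ2=01111111101 | 2Δ
t=4: Δ0=01111111101 Δ1=11111111101 | 1Δ
t=5: Δ0=11111111101 Δ1=01111111101 | 1Δ
t=6: Δ0=01111111101 Δ1=11110111101 Δ2=11110110101 | 2Δ
t=7: Δ0=11110110101 Δ1=01110110101 | 1Δ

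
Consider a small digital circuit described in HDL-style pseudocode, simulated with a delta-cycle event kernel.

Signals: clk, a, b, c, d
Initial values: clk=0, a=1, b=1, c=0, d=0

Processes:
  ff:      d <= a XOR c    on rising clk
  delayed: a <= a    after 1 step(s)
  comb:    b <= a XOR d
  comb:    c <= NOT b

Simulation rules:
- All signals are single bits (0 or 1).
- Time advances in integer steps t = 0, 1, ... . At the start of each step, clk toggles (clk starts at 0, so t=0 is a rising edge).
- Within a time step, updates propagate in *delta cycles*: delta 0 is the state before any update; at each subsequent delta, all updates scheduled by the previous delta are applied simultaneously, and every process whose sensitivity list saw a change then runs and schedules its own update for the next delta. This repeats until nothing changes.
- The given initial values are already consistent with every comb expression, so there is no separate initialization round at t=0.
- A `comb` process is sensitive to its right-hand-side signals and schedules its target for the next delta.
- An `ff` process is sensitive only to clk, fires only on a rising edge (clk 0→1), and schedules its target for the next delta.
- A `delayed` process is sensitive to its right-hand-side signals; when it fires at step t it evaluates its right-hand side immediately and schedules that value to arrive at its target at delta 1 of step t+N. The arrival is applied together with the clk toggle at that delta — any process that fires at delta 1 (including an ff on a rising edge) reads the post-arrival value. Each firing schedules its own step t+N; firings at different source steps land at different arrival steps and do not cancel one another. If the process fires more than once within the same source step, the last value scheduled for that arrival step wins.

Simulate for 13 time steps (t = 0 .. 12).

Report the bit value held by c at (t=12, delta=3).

0

t=0 Δ0: a=1 d=0 clk=0 c=0 b=1
  Δ1: clk:0→1
  Δ2: d:0→1
  Δ3: b:1→0
  Δ4: c:0→1
  (4Δ to stable)
t=1 Δ0: a=1 d=1 clk=1 c=1 b=0
  Δ1: clk:1→0
  (1Δ to stable)
t=2 Δ0: a=1 d=1 clk=0 c=1 b=0
  Δ1: clk:0→1
  Δ2: d:1→0
  Δ3: b:0→1
  Δ4: c:1→0
  (4Δ to stable)
t=3 Δ0: a=1 d=0 clk=1 c=0 b=1
  Δ1: clk:1→0
  (1Δ to stable)
t=4 Δ0: a=1 d=0 clk=0 c=0 b=1
  Δ1: clk:0→1
  Δ2: d:0→1
  Δ3: b:1→0
  Δ4: c:0→1
  (4Δ to stable)
t=5 Δ0: a=1 d=1 clk=1 c=1 b=0
  Δ1: clk:1→0
  (1Δ to stable)
t=6 Δ0: a=1 d=1 clk=0 c=1 b=0
  Δ1: clk:0→1
  Δ2: d:1→0
  Δ3: b:0→1
  Δ4: c:1→0
  (4Δ to stable)
t=7 Δ0: a=1 d=0 clk=1 c=0 b=1
  Δ1: clk:1→0
  (1Δ to stable)
t=8 Δ0: a=1 d=0 clk=0 c=0 b=1
  Δ1: clk:0→1
  Δ2: d:0→1
  Δ3: b:1→0
  Δ4: c:0→1
  (4Δ to stable)
t=9 Δ0: a=1 d=1 clk=1 c=1 b=0
  Δ1: clk:1→0
  (1Δ to stable)
t=10 Δ0: a=1 d=1 clk=0 c=1 b=0
  Δ1: clk:0→1
  Δ2: d:1→0
  Δ3: b:0→1
  Δ4: c:1→0
  (4Δ to stable)
t=11 Δ0: a=1 d=0 clk=1 c=0 b=1
  Δ1: clk:1→0
  (1Δ to stable)
t=12 Δ0: a=1 d=0 clk=0 c=0 b=1
  Δ1: clk:0→1
  Δ2: d:0→1
  Δ3: b:1→0
  Δ4: c:0→1
  (4Δ to stable)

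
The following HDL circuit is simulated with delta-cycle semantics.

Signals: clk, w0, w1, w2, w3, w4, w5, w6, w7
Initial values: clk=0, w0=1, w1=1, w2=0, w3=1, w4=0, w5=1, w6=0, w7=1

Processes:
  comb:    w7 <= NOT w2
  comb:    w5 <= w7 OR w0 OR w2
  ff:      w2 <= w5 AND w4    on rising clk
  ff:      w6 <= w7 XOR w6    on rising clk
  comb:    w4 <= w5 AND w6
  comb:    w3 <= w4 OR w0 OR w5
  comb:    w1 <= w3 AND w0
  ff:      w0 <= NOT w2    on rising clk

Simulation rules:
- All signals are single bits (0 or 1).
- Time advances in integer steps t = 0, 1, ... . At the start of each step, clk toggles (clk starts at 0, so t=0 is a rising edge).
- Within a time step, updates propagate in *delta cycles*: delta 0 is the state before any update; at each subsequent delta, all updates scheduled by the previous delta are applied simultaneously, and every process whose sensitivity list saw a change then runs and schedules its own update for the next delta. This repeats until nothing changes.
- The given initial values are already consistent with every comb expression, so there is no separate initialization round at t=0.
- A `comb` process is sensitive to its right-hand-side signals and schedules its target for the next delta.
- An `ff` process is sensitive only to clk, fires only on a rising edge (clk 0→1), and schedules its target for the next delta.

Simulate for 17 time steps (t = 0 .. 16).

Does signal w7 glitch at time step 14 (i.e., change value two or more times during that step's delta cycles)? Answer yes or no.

[bits: clk,w4,w3,w2,w5,w7,w0,w6,w1]
t=0: Δ0=001011101 Δ1=101011101 Δ2=101011111 Δ3=111011111 | 3Δ
t=1: Δ0=111011111 Δ1=011011111 | 1Δ
t=2: Δ0=011011111 Δ1=111011111 Δ2=111111101 Δ3=101110101 | 3Δ
t=3: Δ0=101110101 Δ1=001110101 | 1Δ
t=4: Δ0=001110101 Δ1=101110101 Δ2=101010001 Δ3=101001000 Δ4=100011000 Δ5=101011000 | 5Δ
t=5: Δ0=101011000 Δ1=001011000 | 1Δ
t=6: Δ0=001011000 Δ1=101011000 Δ2=101011110 Δ3=111011111 | 3Δ
t=7: Δ0=111011111 Δ1=011011111 | 1Δ
t=8: Δ0=011011111 Δ1=111011111 Δ2=111111101 Δ3=101110101 | 3Δ
t=9: Δ0=101110101 Δ1=001110101 | 1Δ
t=10: Δ0=001110101 Δ1=101110101 Δ2=101010001 Δ3=101001000 Δ4=100011000 Δ5=101011000 | 5Δ
t=11: Δ0=101011000 Δ1=001011000 | 1Δ
t=12: Δ0=001011000 Δ1=101011000 Δ2=101011110 Δ3=111011111 | 3Δ
t=13: Δ0=111011111 Δ1=011011111 | 1Δ
t=14: Δ0=011011111 Δ1=111011111 Δ2=111111101 Δ3=101110101 | 3Δ
t=15: Δ0=101110101 Δ1=001110101 | 1Δ
t=16: Δ0=001110101 Δ1=101110101 Δ2=101010001 Δ3=101001000 Δ4=100011000 Δ5=101011000 | 5Δ

no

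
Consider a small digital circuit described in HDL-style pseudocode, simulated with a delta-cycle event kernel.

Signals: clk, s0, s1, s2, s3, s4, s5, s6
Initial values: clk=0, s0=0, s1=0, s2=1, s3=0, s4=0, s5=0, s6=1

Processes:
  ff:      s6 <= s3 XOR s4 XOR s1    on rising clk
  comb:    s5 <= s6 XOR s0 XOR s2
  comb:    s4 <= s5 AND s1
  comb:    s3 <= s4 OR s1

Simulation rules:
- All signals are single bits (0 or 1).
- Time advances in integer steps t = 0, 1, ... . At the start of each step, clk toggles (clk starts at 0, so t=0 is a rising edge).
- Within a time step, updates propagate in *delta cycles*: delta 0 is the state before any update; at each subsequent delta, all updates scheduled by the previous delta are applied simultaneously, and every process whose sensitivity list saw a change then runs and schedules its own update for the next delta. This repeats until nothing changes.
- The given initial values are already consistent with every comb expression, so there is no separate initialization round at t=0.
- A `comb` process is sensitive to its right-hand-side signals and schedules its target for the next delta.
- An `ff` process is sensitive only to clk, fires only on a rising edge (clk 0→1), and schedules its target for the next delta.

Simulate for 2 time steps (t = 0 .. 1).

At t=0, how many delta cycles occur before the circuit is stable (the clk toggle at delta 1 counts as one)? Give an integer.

[bits: s3,clk,s1,s6,s2,s5,s0,s4]
t=0: Δ0=00011000 Δ1=01011000 Δ2=01001000 Δ3=01001100 | 3Δ
t=1: Δ0=01001100 Δ1=00001100 | 1Δ

3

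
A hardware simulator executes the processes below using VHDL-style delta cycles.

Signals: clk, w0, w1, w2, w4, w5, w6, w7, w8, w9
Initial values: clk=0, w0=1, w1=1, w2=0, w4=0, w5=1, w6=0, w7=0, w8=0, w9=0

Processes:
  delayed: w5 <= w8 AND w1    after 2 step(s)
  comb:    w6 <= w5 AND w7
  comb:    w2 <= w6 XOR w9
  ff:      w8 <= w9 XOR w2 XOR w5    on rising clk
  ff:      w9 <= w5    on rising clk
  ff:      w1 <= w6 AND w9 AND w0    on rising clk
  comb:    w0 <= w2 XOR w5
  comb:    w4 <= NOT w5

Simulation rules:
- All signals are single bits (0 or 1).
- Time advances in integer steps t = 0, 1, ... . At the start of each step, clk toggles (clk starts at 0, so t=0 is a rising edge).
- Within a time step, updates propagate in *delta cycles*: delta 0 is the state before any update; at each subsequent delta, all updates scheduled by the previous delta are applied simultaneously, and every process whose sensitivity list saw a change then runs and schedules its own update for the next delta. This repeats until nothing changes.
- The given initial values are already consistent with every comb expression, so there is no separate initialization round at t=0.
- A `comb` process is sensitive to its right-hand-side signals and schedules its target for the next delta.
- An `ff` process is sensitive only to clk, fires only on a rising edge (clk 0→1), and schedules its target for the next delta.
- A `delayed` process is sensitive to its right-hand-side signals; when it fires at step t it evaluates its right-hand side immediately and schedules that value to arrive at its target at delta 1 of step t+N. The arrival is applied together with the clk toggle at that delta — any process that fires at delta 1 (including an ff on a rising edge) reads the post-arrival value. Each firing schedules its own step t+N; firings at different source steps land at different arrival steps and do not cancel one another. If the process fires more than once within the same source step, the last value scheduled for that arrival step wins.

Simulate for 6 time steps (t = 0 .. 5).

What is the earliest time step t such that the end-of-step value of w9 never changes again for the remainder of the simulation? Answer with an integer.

t=0 Δ0: clk=0 w0=1 w8=0 w7=0 w4=0 w2=0 w5=1 w1=1 w6=0 w9=0
  Δ1: clk:0→1
  Δ2: w8:0→1, w1:1→0, w9:0→1
  Δ3: w2:0→1
  Δ4: w0:1→0
  (4Δ to stable)
t=1 Δ0: clk=1 w0=0 w8=1 w7=0 w4=0 w2=1 w5=1 w1=0 w6=0 w9=1
  Δ1: clk:1→0
  (1Δ to stable)
t=2 Δ0: clk=0 w0=0 w8=1 w7=0 w4=0 w2=1 w5=1 w1=0 w6=0 w9=1
  Δ1: clk:0→1, w5:1→0
  Δ2: w0:0→1, w8:1→0, w4:0→1, w9:1→0
  Δ3: w2:1→0
  Δ4: w0:1→0
  (4Δ to stable)
t=3 Δ0: clk=1 w0=0 w8=0 w7=0 w4=1 w2=0 w5=0 w1=0 w6=0 w9=0
  Δ1: clk:1→0
  (1Δ to stable)
t=4 Δ0: clk=0 w0=0 w8=0 w7=0 w4=1 w2=0 w5=0 w1=0 w6=0 w9=0
  Δ1: clk:0→1
  (1Δ to stable)
t=5 Δ0: clk=1 w0=0 w8=0 w7=0 w4=1 w2=0 w5=0 w1=0 w6=0 w9=0
  Δ1: clk:1→0
  (1Δ to stable)

2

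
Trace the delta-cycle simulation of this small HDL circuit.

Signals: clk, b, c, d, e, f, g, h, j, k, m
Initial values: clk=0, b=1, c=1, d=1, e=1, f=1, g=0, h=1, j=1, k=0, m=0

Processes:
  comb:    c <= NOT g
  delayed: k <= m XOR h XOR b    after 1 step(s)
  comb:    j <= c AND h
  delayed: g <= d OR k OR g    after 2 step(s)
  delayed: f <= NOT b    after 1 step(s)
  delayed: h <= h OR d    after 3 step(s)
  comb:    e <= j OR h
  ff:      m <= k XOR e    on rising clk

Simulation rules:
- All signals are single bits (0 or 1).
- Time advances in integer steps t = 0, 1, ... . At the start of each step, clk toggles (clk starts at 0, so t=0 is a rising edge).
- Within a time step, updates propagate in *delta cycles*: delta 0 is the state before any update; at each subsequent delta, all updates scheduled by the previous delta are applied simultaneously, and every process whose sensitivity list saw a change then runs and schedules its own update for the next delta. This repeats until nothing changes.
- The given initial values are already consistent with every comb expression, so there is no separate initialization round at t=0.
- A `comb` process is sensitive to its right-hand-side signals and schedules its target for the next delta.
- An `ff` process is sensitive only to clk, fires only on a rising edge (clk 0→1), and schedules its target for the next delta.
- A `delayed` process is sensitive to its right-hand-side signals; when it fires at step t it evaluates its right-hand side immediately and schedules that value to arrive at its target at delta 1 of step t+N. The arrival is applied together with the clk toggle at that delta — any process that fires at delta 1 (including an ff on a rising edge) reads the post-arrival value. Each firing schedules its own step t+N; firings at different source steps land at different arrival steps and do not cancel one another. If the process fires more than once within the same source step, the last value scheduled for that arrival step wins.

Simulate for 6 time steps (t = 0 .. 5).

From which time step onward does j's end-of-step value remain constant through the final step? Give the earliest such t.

3

t=0 Δ0: c=1 e=1 d=1 f=1 h=1 clk=0 b=1 k=0 g=0 j=1 m=0
  Δ1: clk:0→1
  Δ2: m:0→1
  (2Δ to stable)
t=1 Δ0: c=1 e=1 d=1 f=1 h=1 clk=1 b=1 k=0 g=0 j=1 m=1
  Δ1: clk:1→0, k:0→1
  (1Δ to stable)
t=2 Δ0: c=1 e=1 d=1 f=1 h=1 clk=0 b=1 k=1 g=0 j=1 m=1
  Δ1: clk:0→1
  Δ2: m:1→0
  (2Δ to stable)
t=3 Δ0: c=1 e=1 d=1 f=1 h=1 clk=1 b=1 k=1 g=0 j=1 m=0
  Δ1: clk:1→0, k:1→0, g:0→1
  Δ2: c:1→0
  Δ3: j:1→0
  (3Δ to stable)
t=4 Δ0: c=0 e=1 d=1 f=1 h=1 clk=0 b=1 k=0 g=1 j=0 m=0
  Δ1: clk:0→1
  Δ2: m:0→1
  (2Δ to stable)
t=5 Δ0: c=0 e=1 d=1 f=1 h=1 clk=1 b=1 k=0 g=1 j=0 m=1
  Δ1: clk:1→0, k:0→1
  (1Δ to stable)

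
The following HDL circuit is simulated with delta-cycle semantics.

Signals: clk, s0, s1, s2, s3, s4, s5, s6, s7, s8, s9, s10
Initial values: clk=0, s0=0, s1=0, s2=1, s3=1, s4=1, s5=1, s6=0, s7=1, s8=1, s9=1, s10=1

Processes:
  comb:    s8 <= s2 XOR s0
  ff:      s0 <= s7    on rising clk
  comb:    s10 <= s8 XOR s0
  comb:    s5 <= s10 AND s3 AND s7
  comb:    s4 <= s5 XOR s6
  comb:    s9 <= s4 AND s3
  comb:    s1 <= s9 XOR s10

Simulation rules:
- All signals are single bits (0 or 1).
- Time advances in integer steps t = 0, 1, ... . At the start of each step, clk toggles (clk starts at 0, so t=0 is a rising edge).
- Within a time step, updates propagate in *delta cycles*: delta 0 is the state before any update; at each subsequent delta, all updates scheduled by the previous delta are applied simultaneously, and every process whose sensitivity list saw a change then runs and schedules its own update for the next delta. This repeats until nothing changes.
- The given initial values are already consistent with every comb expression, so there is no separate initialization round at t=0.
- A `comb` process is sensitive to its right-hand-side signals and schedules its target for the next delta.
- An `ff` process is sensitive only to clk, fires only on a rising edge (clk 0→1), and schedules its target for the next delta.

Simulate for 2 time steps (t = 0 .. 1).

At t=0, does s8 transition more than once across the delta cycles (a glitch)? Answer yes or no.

t=0 Δ0: s9=1 s1=0 s7=1 s0=0 s5=1 s10=1 s6=0 s2=1 s8=1 s4=1 s3=1 clk=0
  Δ1: clk:0→1
  Δ2: s0:0→1
  Δ3: s10:1→0, s8:1→0
  Δ4: s1:0→1, s5:1→0, s10:0→1
  Δ5: s1:1→0, s5:0→1, s4:1→0
  Δ6: s9:1→0, s4:0→1
  Δ7: s9:0→1, s1:0→1
  Δ8: s1:1→0
  (8Δ to stable)
t=1 Δ0: s9=1 s1=0 s7=1 s0=1 s5=1 s10=1 s6=0 s2=1 s8=0 s4=1 s3=1 clk=1
  Δ1: clk:1→0
  (1Δ to stable)

no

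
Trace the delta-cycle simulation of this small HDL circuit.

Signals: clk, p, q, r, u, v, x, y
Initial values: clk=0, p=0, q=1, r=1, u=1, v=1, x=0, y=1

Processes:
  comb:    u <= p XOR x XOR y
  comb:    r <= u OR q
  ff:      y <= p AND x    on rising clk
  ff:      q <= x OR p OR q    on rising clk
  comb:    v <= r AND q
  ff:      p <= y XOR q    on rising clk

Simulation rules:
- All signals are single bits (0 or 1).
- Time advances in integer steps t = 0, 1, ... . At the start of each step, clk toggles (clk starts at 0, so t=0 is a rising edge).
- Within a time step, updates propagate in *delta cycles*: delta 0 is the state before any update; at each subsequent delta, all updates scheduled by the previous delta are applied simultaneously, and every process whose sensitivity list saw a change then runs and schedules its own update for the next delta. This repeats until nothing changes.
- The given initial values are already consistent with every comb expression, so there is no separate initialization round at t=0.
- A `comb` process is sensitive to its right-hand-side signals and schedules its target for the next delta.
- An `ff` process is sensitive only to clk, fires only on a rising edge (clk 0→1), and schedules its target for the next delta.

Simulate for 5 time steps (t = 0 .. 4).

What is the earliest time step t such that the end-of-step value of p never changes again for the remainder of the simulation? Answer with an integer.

2

[bits: x,r,u,clk,y,v,q,p]
t=0: Δ0=01101110 Δ1=01111110 Δ2=01110110 Δ3=01010110 | 3Δ
t=1: Δ0=01010110 Δ1=01000110 | 1Δ
t=2: Δ0=01000110 Δ1=01010110 Δ2=01010111 Δ3=01110111 | 3Δ
t=3: Δ0=01110111 Δ1=01100111 | 1Δ
t=4: Δ0=01100111 Δ1=01110111 | 1Δ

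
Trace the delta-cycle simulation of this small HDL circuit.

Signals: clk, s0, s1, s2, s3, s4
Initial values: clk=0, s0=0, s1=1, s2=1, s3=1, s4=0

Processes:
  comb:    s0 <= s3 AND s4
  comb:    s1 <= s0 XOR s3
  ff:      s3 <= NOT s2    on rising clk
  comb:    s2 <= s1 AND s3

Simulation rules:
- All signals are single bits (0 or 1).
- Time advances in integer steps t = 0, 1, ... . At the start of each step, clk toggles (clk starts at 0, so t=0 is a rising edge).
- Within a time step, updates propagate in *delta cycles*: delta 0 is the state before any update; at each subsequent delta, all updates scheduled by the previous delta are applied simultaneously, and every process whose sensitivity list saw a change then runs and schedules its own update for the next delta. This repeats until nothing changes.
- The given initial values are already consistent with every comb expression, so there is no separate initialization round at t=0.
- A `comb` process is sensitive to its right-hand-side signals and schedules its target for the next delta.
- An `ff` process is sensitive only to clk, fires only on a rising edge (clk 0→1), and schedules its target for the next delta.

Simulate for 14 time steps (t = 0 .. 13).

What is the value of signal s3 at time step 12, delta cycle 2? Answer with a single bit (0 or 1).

0

[bits: s0,s3,s4,clk,s2,s1]
t=0: Δ0=010011 Δ1=010111 Δ2=000111 Δ3=000100 | 3Δ
t=1: Δ0=000100 Δ1=000000 | 1Δ
t=2: Δ0=000000 Δ1=000100 Δ2=010100 Δ3=010101 Δ4=010111 | 4Δ
t=3: Δ0=010111 Δ1=010011 | 1Δ
t=4: Δ0=010011 Δ1=010111 Δ2=000111 Δ3=000100 | 3Δ
t=5: Δ0=000100 Δ1=000000 | 1Δ
t=6: Δ0=000000 Δ1=000100 Δ2=010100 Δ3=010101 Δ4=010111 | 4Δ
t=7: Δ0=010111 Δ1=010011 | 1Δ
t=8: Δ0=010011 Δ1=010111 Δ2=000111 Δ3=000100 | 3Δ
t=9: Δ0=000100 Δ1=000000 | 1Δ
t=10: Δ0=000000 Δ1=000100 Δ2=010100 Δ3=010101 Δ4=010111 | 4Δ
t=11: Δ0=010111 Δ1=010011 | 1Δ
t=12: Δ0=010011 Δ1=010111 Δ2=000111 Δ3=000100 | 3Δ
t=13: Δ0=000100 Δ1=000000 | 1Δ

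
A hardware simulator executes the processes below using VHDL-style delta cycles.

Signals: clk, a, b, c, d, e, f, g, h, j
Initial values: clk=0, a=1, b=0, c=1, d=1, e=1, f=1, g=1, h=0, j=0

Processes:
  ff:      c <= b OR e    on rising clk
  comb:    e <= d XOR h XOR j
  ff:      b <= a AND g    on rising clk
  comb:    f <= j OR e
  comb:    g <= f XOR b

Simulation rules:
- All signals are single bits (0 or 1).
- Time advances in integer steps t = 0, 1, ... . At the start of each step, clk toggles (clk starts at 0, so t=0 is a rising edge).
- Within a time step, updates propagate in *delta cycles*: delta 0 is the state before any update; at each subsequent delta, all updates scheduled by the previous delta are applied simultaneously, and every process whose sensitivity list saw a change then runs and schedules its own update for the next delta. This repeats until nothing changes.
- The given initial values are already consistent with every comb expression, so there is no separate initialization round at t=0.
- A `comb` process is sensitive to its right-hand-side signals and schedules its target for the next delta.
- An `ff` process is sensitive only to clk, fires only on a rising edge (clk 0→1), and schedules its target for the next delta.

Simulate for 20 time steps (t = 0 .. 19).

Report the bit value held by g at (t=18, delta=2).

0

t=0 Δ0: h=0 f=1 a=1 b=0 j=0 clk=0 e=1 g=1 d=1 c=1
  Δ1: clk:0→1
  Δ2: b:0→1
  Δ3: g:1→0
  (3Δ to stable)
t=1 Δ0: h=0 f=1 a=1 b=1 j=0 clk=1 e=1 g=0 d=1 c=1
  Δ1: clk:1→0
  (1Δ to stable)
t=2 Δ0: h=0 f=1 a=1 b=1 j=0 clk=0 e=1 g=0 d=1 c=1
  Δ1: clk:0→1
  Δ2: b:1→0
  Δ3: g:0→1
  (3Δ to stable)
t=3 Δ0: h=0 f=1 a=1 b=0 j=0 clk=1 e=1 g=1 d=1 c=1
  Δ1: clk:1→0
  (1Δ to stable)
t=4 Δ0: h=0 f=1 a=1 b=0 j=0 clk=0 e=1 g=1 d=1 c=1
  Δ1: clk:0→1
  Δ2: b:0→1
  Δ3: g:1→0
  (3Δ to stable)
t=5 Δ0: h=0 f=1 a=1 b=1 j=0 clk=1 e=1 g=0 d=1 c=1
  Δ1: clk:1→0
  (1Δ to stable)
t=6 Δ0: h=0 f=1 a=1 b=1 j=0 clk=0 e=1 g=0 d=1 c=1
  Δ1: clk:0→1
  Δ2: b:1→0
  Δ3: g:0→1
  (3Δ to stable)
t=7 Δ0: h=0 f=1 a=1 b=0 j=0 clk=1 e=1 g=1 d=1 c=1
  Δ1: clk:1→0
  (1Δ to stable)
t=8 Δ0: h=0 f=1 a=1 b=0 j=0 clk=0 e=1 g=1 d=1 c=1
  Δ1: clk:0→1
  Δ2: b:0→1
  Δ3: g:1→0
  (3Δ to stable)
t=9 Δ0: h=0 f=1 a=1 b=1 j=0 clk=1 e=1 g=0 d=1 c=1
  Δ1: clk:1→0
  (1Δ to stable)
t=10 Δ0: h=0 f=1 a=1 b=1 j=0 clk=0 e=1 g=0 d=1 c=1
  Δ1: clk:0→1
  Δ2: b:1→0
  Δ3: g:0→1
  (3Δ to stable)
t=11 Δ0: h=0 f=1 a=1 b=0 j=0 clk=1 e=1 g=1 d=1 c=1
  Δ1: clk:1→0
  (1Δ to stable)
t=12 Δ0: h=0 f=1 a=1 b=0 j=0 clk=0 e=1 g=1 d=1 c=1
  Δ1: clk:0→1
  Δ2: b:0→1
  Δ3: g:1→0
  (3Δ to stable)
t=13 Δ0: h=0 f=1 a=1 b=1 j=0 clk=1 e=1 g=0 d=1 c=1
  Δ1: clk:1→0
  (1Δ to stable)
t=14 Δ0: h=0 f=1 a=1 b=1 j=0 clk=0 e=1 g=0 d=1 c=1
  Δ1: clk:0→1
  Δ2: b:1→0
  Δ3: g:0→1
  (3Δ to stable)
t=15 Δ0: h=0 f=1 a=1 b=0 j=0 clk=1 e=1 g=1 d=1 c=1
  Δ1: clk:1→0
  (1Δ to stable)
t=16 Δ0: h=0 f=1 a=1 b=0 j=0 clk=0 e=1 g=1 d=1 c=1
  Δ1: clk:0→1
  Δ2: b:0→1
  Δ3: g:1→0
  (3Δ to stable)
t=17 Δ0: h=0 f=1 a=1 b=1 j=0 clk=1 e=1 g=0 d=1 c=1
  Δ1: clk:1→0
  (1Δ to stable)
t=18 Δ0: h=0 f=1 a=1 b=1 j=0 clk=0 e=1 g=0 d=1 c=1
  Δ1: clk:0→1
  Δ2: b:1→0
  Δ3: g:0→1
  (3Δ to stable)
t=19 Δ0: h=0 f=1 a=1 b=0 j=0 clk=1 e=1 g=1 d=1 c=1
  Δ1: clk:1→0
  (1Δ to stable)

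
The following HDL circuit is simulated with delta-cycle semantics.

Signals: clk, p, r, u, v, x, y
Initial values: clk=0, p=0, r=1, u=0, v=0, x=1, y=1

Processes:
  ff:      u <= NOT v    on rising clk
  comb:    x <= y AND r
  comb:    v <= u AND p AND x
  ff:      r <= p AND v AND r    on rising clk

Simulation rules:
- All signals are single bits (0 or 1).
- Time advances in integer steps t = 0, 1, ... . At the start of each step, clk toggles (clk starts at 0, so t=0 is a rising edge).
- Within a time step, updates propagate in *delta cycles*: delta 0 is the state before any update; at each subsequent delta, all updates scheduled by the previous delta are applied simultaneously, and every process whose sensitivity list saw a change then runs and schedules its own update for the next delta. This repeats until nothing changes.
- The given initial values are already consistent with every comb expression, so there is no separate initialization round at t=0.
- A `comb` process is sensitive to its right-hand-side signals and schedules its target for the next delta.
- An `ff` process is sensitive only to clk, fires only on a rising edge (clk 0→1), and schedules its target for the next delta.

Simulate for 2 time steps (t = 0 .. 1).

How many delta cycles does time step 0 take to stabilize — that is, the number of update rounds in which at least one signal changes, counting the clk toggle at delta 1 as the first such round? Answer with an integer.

3

t0.Δ0 u=0 p=0 y=1 r=1 v=0 x=1 clk=0
t0.Δ1 u=0 p=0 y=1 r=1 v=0 x=1 clk=1
t0.Δ2 u=1 p=0 y=1 r=0 v=0 x=1 clk=1
t0.Δ3 u=1 p=0 y=1 r=0 v=0 x=0 clk=1
t1.Δ0 u=1 p=0 y=1 r=0 v=0 x=0 clk=1
t1.Δ1 u=1 p=0 y=1 r=0 v=0 x=0 clk=0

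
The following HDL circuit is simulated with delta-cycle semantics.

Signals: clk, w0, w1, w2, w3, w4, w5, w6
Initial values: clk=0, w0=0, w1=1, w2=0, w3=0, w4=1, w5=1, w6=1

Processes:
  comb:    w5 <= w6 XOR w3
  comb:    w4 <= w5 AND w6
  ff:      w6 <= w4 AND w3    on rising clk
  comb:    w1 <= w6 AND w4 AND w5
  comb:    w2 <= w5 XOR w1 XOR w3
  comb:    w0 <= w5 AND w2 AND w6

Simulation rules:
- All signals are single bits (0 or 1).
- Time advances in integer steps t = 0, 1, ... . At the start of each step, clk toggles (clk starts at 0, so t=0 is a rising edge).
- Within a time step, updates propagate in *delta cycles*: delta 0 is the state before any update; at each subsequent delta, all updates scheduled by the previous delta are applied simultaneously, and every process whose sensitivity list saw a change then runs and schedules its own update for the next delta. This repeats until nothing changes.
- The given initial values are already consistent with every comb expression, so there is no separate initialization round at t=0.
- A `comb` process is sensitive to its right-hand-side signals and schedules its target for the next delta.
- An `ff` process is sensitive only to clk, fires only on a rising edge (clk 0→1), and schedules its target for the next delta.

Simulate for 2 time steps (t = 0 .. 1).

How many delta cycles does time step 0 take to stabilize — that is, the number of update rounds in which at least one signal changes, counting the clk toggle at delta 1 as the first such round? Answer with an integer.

3

t=0 Δ0: w6=1 w1=1 clk=0 w3=0 w0=0 w2=0 w4=1 w5=1
  Δ1: clk:0→1
  Δ2: w6:1→0
  Δ3: w1:1→0, w4:1→0, w5:1→0
  (3Δ to stable)
t=1 Δ0: w6=0 w1=0 clk=1 w3=0 w0=0 w2=0 w4=0 w5=0
  Δ1: clk:1→0
  (1Δ to stable)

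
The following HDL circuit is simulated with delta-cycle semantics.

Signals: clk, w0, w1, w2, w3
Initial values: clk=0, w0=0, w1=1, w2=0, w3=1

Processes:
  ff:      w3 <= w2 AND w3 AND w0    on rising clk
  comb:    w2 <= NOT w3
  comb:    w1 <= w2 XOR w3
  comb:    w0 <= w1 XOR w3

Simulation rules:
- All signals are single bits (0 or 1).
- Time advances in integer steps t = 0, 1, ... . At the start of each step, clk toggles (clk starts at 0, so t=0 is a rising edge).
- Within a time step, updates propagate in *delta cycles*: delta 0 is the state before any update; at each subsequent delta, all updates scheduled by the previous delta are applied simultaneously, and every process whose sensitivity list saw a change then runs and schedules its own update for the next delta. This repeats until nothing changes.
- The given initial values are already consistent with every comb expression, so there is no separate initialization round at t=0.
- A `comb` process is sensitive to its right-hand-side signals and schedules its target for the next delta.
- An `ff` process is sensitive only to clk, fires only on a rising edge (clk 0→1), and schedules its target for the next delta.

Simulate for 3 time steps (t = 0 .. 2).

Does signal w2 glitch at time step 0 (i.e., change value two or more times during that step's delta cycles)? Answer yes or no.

no

t0.Δ0 clk=0 w1=1 w2=0 w3=1 w0=0
t0.Δ1 clk=1 w1=1 w2=0 w3=1 w0=0
t0.Δ2 clk=1 w1=1 w2=0 w3=0 w0=0
t0.Δ3 clk=1 w1=0 w2=1 w3=0 w0=1
t0.Δ4 clk=1 w1=1 w2=1 w3=0 w0=0
t0.Δ5 clk=1 w1=1 w2=1 w3=0 w0=1
t1.Δ0 clk=1 w1=1 w2=1 w3=0 w0=1
t1.Δ1 clk=0 w1=1 w2=1 w3=0 w0=1
t2.Δ0 clk=0 w1=1 w2=1 w3=0 w0=1
t2.Δ1 clk=1 w1=1 w2=1 w3=0 w0=1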